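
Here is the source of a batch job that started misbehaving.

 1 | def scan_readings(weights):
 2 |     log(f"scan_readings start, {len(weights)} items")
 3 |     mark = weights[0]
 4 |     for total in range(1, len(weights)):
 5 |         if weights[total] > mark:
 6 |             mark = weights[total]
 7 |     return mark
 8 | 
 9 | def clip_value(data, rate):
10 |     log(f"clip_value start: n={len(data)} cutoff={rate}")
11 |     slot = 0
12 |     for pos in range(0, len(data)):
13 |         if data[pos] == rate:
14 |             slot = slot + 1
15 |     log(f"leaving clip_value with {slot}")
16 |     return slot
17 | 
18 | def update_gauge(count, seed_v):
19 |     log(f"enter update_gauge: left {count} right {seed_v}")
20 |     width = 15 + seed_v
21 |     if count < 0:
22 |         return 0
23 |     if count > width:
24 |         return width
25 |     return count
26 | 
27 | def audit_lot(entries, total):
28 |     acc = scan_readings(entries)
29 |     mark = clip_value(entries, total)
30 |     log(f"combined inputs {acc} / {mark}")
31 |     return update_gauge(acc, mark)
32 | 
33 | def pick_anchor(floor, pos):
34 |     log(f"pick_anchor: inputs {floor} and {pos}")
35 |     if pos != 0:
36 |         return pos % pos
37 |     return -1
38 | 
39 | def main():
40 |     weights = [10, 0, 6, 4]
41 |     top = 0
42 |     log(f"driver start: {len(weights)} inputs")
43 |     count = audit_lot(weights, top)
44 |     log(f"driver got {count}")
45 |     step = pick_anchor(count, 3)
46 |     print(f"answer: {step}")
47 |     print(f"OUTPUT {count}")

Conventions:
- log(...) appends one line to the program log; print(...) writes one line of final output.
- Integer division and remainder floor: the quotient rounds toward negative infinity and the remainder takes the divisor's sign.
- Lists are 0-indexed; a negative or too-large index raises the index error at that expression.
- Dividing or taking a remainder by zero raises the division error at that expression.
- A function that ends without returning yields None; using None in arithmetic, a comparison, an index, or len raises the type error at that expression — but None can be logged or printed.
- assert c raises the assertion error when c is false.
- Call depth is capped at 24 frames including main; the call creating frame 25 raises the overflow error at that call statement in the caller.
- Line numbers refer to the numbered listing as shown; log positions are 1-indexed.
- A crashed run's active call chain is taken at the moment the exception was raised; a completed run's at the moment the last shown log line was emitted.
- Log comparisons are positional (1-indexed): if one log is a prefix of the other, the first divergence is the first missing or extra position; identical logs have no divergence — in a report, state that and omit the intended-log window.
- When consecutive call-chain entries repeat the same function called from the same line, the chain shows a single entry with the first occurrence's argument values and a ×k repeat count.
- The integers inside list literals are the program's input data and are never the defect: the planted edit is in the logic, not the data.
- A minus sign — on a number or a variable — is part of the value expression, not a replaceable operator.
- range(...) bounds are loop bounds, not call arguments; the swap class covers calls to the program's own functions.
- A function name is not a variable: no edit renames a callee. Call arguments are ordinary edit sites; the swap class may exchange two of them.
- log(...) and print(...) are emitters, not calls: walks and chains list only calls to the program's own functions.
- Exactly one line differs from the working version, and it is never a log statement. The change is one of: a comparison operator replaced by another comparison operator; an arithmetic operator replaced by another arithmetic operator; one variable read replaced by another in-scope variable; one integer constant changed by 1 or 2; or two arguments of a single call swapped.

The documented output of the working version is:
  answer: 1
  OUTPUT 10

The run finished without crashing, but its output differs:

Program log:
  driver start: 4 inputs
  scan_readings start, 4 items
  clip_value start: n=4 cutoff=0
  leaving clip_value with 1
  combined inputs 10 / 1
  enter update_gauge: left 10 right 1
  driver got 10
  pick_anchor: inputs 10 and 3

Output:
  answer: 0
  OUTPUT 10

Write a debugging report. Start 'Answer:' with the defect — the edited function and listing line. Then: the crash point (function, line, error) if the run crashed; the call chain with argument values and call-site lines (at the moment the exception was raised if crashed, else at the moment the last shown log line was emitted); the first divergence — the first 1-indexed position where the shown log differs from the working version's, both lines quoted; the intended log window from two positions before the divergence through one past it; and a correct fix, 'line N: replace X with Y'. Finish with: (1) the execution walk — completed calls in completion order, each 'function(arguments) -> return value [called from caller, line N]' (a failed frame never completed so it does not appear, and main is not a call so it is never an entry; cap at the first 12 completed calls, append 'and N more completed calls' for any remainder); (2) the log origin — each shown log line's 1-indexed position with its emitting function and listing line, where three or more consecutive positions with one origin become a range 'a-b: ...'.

Answer: the defect is in pick_anchor at line 36.
Key fact: No log line changed; the fault shows up purely in the output.
Call chain: main -> pick_anchor(10, 3) (called at line 45).
First divergence: none; the two logs match at every position.
Execution walk:
  scan_readings([10, 0, 6, 4]) -> 10  [called from audit_lot, line 28]
  clip_value([10, 0, 6, 4], 0) -> 1  [called from audit_lot, line 29]
  update_gauge(10, 1) -> 10  [called from audit_lot, line 31]
  audit_lot([10, 0, 6, 4], 0) -> 10  [called from main, line 43]
  pick_anchor(10, 3) -> 0  [called from main, line 45]
Log origins:
  1: from main, line 42
  2: from scan_readings, line 2
  3: from clip_value, line 10
  4: from clip_value, line 15
  5: from audit_lot, line 30
  6: from update_gauge, line 19
  7: from main, line 44
  8: from pick_anchor, line 34
A correct fix: line 36: replace `pos % pos` with `floor % pos`.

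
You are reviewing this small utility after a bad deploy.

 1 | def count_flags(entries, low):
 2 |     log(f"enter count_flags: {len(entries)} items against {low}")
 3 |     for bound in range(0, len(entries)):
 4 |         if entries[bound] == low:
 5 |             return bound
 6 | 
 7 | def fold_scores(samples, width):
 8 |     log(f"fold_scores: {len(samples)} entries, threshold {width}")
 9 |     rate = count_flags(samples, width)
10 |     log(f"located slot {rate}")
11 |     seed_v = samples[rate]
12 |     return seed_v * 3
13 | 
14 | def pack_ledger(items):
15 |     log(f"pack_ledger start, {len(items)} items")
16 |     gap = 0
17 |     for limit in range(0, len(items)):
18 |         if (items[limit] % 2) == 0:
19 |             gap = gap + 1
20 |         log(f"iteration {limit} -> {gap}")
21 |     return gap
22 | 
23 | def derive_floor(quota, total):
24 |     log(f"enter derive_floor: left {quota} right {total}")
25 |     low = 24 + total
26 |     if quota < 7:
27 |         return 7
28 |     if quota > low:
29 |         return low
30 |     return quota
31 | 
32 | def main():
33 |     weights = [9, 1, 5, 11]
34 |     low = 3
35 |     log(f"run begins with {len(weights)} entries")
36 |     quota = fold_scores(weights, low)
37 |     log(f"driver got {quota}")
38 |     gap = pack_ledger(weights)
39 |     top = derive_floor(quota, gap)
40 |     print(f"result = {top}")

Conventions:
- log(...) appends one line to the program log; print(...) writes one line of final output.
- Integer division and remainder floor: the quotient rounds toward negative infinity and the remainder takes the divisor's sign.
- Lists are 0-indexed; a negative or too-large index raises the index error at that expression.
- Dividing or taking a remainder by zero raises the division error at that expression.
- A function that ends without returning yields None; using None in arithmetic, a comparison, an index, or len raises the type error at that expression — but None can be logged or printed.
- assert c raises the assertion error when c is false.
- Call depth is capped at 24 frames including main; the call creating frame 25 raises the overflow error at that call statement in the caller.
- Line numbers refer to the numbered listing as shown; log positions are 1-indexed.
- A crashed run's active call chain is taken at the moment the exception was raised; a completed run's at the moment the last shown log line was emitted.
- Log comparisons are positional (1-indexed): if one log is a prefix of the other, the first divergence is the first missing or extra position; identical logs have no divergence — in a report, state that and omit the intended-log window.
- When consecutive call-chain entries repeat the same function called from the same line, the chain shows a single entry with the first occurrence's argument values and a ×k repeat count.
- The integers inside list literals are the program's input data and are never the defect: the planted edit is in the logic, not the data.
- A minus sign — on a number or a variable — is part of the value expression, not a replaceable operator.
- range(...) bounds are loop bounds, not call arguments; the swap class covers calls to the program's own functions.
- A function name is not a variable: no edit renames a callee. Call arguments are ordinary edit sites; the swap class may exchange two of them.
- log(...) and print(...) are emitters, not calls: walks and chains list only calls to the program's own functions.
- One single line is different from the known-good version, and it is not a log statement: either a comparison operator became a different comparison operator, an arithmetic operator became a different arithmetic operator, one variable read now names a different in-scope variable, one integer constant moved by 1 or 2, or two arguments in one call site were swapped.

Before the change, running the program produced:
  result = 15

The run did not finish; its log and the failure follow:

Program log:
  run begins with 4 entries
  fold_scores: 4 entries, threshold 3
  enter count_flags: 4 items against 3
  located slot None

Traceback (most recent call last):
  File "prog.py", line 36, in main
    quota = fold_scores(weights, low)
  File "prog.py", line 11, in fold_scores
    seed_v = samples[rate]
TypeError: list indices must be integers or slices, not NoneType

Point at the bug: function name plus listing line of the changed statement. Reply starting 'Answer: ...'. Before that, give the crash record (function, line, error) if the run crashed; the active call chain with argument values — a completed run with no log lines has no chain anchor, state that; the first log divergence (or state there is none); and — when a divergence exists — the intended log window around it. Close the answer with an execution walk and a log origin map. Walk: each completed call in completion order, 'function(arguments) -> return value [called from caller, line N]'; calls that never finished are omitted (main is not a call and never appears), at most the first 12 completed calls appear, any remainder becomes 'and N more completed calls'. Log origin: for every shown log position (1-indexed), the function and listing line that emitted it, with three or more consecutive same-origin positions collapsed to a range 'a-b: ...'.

Answer: the defect is in main at line 34.
The tell: The log first diverges at position 2: the faulty run prints 'fold_scores: 4 entries, threshold 3' where the working version prints 'fold_scores: 4 entries, threshold 5'.
Crash: fold_scores, line 11, TypeError.
Call chain: main -> fold_scores([9, 1, 5, 11], 3) (called at line 36).
First divergence: position 2 — shown 'fold_scores: 4 entries, threshold 3', intended 'fold_scores: 4 entries, threshold 5'.
Intended log window:
  1: run begins with 4 entries
  2: fold_scores: 4 entries, threshold 5
  3: enter count_flags: 4 items against 5
Execution walk:
  count_flags([9, 1, 5, 11], 3) -> None  [called from fold_scores, line 9]
Log origins:
  1: logged in main at line 35
  2: logged in fold_scores at line 8
  3: logged in count_flags at line 2
  4: logged in fold_scores at line 10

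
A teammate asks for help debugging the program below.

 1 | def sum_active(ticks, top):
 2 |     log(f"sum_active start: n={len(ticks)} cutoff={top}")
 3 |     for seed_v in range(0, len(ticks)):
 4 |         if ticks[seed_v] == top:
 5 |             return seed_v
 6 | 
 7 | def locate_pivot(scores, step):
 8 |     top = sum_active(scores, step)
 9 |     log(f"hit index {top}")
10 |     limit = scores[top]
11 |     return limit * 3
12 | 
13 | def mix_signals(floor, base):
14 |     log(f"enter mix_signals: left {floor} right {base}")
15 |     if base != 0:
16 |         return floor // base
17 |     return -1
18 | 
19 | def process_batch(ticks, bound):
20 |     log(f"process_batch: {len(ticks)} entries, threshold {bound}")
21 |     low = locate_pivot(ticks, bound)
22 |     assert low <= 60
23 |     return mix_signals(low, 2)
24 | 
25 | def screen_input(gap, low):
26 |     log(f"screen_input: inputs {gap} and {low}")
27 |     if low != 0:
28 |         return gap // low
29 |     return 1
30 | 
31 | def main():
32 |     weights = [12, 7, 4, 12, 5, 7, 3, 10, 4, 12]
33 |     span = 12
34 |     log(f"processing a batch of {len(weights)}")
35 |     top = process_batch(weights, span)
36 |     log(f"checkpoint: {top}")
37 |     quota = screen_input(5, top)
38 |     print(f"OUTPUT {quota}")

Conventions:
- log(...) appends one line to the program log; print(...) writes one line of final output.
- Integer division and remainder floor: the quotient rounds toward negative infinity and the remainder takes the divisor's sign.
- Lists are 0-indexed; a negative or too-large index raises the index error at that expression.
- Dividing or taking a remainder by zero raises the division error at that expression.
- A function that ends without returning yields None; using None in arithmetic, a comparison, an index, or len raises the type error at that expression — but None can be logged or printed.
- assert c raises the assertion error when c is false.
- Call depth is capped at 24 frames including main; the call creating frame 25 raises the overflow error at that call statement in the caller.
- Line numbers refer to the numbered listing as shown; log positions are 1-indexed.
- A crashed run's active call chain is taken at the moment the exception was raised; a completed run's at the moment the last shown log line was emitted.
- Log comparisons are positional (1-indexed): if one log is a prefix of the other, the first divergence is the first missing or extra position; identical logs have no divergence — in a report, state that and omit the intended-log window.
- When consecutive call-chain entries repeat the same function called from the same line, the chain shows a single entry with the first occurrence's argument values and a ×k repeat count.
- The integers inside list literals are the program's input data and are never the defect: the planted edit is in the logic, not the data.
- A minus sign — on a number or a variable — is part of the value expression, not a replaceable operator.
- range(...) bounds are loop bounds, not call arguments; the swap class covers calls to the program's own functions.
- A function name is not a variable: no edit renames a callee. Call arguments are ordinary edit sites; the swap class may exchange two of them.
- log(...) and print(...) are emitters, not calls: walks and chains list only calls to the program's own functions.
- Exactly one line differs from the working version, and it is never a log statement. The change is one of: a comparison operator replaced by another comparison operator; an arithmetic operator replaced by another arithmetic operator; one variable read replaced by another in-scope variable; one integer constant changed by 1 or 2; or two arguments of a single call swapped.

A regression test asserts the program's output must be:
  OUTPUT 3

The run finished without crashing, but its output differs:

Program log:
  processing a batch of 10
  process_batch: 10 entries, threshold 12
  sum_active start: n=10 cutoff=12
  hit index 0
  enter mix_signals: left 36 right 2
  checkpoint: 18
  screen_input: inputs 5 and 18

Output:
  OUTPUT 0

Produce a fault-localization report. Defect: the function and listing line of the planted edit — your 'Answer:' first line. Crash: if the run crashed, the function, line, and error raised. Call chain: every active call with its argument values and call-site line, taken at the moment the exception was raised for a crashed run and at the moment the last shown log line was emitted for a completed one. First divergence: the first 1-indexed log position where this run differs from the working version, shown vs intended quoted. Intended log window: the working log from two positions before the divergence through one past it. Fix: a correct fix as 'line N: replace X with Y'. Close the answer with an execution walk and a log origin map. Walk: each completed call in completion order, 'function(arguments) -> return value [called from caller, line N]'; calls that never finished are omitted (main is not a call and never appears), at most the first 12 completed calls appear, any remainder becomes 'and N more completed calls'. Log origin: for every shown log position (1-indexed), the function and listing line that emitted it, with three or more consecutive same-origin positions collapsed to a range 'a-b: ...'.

Answer: the defect is in main at line 37.
Key observation: Position 7 is the first bad log line: 'screen_input: inputs 5 and 18' should read 'screen_input: inputs 18 and 5'.
Call chain: main -> screen_input(5, 18) (called at line 37).
First divergence: position 7 — shown 'screen_input: inputs 5 and 18', intended 'screen_input: inputs 18 and 5'.
Intended log window:
  5: enter mix_signals: left 36 right 2
  6: checkpoint: 18
  7: screen_input: inputs 18 and 5
Execution walk:
  sum_active([12, 7, 4, 12, 5, 7, 3, 10, 4, 12], 12) -> 0  [called from locate_pivot, line 8]
  locate_pivot([12, 7, 4, 12, 5, 7, 3, 10, 4, 12], 12) -> 36  [called from process_batch, line 21]
  mix_signals(36, 2) -> 18  [called from process_batch, line 23]
  process_batch([12, 7, 4, 12, 5, 7, 3, 10, 4, 12], 12) -> 18  [called from main, line 35]
  screen_input(5, 18) -> 0  [called from main, line 37]
Log line origins:
  1: emitted by main (line 34)
  2: emitted by process_batch (line 20)
  3: emitted by sum_active (line 2)
  4: emitted by locate_pivot (line 9)
  5: emitted by mix_signals (line 14)
  6: emitted by main (line 36)
  7: emitted by screen_input (line 26)
A correct fix: line 37: replace `screen_input(5, top)` with `screen_input(top, 5)`.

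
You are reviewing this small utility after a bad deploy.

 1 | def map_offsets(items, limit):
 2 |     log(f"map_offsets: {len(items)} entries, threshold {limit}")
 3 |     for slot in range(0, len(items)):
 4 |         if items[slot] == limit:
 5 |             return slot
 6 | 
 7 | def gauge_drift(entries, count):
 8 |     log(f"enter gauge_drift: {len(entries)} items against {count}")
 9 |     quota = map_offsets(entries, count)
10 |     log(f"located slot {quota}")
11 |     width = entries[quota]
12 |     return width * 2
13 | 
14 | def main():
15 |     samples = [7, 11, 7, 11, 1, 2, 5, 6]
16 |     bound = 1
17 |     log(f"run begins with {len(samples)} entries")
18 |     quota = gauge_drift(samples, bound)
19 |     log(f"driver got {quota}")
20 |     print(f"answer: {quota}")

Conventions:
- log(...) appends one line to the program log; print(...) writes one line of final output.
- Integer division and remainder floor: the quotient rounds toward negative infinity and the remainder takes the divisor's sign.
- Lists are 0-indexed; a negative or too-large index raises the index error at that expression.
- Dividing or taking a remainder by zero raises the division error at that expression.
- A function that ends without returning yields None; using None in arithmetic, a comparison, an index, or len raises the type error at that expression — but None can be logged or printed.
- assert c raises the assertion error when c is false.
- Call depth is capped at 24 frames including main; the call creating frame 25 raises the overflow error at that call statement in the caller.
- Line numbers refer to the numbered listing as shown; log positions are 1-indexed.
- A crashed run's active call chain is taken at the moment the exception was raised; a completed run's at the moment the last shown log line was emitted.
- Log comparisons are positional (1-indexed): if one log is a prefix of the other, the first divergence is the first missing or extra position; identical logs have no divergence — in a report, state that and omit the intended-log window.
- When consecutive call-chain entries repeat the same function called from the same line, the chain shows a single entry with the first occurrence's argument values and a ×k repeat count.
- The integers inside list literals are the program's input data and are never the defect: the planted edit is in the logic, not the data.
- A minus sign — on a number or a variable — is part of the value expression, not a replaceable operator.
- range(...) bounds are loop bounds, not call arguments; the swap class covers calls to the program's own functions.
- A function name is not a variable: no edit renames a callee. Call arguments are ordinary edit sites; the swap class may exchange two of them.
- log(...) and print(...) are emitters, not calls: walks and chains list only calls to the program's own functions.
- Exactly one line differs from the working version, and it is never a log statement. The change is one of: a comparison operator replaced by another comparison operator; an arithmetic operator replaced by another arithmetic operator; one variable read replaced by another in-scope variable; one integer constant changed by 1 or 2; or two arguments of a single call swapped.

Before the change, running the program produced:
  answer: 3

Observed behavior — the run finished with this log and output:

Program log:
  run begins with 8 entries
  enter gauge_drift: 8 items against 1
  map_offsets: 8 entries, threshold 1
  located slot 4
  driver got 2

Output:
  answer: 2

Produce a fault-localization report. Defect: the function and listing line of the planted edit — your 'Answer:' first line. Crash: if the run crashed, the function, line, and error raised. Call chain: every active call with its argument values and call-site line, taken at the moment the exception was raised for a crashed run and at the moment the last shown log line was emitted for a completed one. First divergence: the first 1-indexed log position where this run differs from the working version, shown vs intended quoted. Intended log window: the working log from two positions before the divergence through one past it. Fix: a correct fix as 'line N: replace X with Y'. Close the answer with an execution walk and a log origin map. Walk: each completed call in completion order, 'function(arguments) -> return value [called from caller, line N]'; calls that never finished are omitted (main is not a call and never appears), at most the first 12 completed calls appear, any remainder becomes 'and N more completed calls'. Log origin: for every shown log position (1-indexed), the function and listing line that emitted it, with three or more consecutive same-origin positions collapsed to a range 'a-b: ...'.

Answer: the defect is in gauge_drift at line 12.
Key fact: The earliest visible damage is log position 5 — 'driver got 2' rather than the intended 'driver got 3'.
Call chain: main.
First divergence: position 5 — the shown line 'driver got 2' should read 'driver got 3'.
Intended log window:
  3: map_offsets: 8 entries, threshold 1
  4: located slot 4
  5: driver got 3
Execution walk:
  map_offsets([7, 11, 7, 11, 1, 2, 5, 6], 1) -> 4  [called from gauge_drift, line 9]
  gauge_drift([7, 11, 7, 11, 1, 2, 5, 6], 1) -> 2  [called from main, line 18]
Log line origins:
  1: from main, line 17
  2: from gauge_drift, line 8
  3: from map_offsets, line 2
  4: from gauge_drift, line 10
  5: from main, line 19
A correct fix: line 12: replace `2` with `3`.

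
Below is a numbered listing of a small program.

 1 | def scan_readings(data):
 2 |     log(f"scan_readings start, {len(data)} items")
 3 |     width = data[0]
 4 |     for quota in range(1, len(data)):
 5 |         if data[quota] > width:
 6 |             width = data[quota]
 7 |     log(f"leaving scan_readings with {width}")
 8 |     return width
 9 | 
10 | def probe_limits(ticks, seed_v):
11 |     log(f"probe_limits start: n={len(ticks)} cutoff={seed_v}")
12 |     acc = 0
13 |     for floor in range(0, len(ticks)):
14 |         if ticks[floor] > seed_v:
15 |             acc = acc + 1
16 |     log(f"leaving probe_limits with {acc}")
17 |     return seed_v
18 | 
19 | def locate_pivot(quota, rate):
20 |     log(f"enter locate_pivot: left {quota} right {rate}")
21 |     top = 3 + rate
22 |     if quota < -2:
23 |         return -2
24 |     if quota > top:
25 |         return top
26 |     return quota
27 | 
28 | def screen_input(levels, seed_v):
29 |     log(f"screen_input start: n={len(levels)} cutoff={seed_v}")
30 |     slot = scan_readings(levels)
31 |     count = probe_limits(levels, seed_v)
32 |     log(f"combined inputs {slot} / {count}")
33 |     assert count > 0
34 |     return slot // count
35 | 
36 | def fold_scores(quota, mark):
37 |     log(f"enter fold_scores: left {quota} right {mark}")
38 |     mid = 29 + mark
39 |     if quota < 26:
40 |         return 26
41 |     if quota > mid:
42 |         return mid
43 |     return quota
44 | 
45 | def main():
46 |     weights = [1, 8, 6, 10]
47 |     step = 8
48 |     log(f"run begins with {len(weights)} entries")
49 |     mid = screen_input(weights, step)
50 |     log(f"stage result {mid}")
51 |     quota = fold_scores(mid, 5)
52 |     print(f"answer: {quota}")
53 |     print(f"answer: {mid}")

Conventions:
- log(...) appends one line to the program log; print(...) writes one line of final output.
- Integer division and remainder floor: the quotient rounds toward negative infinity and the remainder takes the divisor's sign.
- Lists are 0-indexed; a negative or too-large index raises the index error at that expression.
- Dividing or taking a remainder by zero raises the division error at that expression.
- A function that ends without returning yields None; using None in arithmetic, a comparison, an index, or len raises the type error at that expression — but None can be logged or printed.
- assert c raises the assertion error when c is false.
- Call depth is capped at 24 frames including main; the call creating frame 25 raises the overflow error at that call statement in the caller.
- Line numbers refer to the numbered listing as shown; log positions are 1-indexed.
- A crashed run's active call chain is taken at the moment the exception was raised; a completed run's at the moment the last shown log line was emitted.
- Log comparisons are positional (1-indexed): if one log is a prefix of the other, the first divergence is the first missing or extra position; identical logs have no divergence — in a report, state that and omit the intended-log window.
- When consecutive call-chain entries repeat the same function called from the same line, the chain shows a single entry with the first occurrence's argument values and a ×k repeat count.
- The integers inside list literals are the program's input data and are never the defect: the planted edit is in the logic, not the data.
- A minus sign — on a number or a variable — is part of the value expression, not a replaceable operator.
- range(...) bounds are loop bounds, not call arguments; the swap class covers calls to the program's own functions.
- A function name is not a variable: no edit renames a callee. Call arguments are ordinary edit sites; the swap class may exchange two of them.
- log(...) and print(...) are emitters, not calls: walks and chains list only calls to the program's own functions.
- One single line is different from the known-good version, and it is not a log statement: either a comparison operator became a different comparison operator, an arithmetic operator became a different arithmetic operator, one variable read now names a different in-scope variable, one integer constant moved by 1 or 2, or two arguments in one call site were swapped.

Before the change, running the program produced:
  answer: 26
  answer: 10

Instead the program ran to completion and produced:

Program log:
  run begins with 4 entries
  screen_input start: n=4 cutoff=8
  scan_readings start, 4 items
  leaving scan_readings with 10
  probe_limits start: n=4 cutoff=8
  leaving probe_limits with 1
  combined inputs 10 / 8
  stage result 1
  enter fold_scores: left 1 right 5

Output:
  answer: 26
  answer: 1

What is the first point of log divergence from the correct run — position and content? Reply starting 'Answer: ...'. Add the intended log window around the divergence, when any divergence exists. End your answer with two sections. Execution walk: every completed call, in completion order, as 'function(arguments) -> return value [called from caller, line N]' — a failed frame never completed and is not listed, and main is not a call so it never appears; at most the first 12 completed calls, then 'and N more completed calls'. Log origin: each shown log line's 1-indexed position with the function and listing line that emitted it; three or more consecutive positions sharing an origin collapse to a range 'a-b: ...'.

Answer: at position 7 the run shows 'combined inputs 10 / 8' where the working version logs 'combined inputs 10 / 1'.
Intended log window:
  5: probe_limits start: n=4 cutoff=8
  6: leaving probe_limits with 1
  7: combined inputs 10 / 1
  8: stage result 10
Execution walk:
  scan_readings([1, 8, 6, 10]) -> 10  [called from screen_input, line 30]
  probe_limits([1, 8, 6, 10], 8) -> 8  [called from screen_input, line 31]
  screen_input([1, 8, 6, 10], 8) -> 1  [called from main, line 49]
  fold_scores(1, 5) -> 26  [called from main, line 51]
Log line origins:
  1: logged in main at line 48
  2: logged in screen_input at line 29
  3: logged in scan_readings at line 2
  4: logged in scan_readings at line 7
  5: logged in probe_limits at line 11
  6: logged in probe_limits at line 16
  7: logged in screen_input at line 32
  8: logged in main at line 50
  9: logged in fold_scores at line 37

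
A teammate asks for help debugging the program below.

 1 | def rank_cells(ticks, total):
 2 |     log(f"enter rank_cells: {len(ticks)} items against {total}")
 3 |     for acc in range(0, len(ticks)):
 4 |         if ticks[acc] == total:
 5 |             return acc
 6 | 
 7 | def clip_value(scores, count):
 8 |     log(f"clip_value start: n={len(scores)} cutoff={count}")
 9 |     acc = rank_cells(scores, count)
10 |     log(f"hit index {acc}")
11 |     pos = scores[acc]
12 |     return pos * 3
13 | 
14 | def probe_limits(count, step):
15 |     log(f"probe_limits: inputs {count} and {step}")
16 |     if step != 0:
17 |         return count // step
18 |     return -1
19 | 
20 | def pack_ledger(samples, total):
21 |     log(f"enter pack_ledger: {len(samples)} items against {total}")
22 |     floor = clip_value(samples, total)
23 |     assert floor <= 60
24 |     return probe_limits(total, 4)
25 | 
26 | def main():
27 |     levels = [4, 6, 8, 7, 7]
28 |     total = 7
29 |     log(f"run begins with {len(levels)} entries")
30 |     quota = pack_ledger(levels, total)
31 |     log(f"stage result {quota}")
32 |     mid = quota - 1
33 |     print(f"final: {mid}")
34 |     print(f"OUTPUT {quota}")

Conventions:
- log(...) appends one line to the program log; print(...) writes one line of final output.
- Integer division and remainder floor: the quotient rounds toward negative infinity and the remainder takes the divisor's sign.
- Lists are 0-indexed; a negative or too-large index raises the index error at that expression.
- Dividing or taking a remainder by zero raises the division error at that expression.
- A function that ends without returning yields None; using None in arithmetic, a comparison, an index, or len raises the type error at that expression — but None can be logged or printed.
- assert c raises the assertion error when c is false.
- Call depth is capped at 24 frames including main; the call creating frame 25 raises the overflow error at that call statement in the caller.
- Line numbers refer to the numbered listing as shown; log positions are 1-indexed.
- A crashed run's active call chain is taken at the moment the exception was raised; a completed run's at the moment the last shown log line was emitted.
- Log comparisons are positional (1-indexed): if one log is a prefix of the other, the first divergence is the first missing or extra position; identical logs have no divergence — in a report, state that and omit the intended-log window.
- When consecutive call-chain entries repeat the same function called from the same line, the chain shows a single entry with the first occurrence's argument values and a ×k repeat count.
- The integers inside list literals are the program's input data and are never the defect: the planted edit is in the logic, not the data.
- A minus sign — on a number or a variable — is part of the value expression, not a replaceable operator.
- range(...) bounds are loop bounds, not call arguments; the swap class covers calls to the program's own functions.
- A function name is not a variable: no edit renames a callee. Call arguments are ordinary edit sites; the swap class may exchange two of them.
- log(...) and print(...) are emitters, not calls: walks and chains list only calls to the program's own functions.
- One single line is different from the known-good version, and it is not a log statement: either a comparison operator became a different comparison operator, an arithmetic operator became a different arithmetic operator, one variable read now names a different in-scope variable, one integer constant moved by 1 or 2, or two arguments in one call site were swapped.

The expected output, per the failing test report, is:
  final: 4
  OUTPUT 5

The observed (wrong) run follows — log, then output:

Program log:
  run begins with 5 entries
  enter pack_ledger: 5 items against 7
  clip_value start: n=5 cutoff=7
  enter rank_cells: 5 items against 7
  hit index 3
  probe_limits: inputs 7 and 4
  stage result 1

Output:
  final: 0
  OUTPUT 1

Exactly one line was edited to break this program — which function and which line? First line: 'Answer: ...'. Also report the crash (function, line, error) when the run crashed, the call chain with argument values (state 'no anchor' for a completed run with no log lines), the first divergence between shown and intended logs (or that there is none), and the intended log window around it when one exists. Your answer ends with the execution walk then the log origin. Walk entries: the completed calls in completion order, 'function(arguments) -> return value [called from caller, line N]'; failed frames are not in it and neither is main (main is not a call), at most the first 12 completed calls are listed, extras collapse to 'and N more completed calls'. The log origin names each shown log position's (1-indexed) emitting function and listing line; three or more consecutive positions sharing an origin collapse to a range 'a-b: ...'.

Answer: the defect is in pack_ledger at line 24.
The tell: Everything matches until log position 6, which reads 'probe_limits: inputs 7 and 4' in place of 'probe_limits: inputs 21 and 4'.
Call chain: main.
First divergence: at position 6 the run shows 'probe_limits: inputs 7 and 4' where the working version logs 'probe_limits: inputs 21 and 4'.
Intended log window:
  4: enter rank_cells: 5 items against 7
  5: hit index 3
  6: probe_limits: inputs 21 and 4
  7: stage result 5
Execution walk:
  rank_cells([4, 6, 8, 7, 7], 7) -> 3  [called from clip_value, line 9]
  clip_value([4, 6, 8, 7, 7], 7) -> 21  [called from pack_ledger, line 22]
  probe_limits(7, 4) -> 1  [called from pack_ledger, line 24]
  pack_ledger([4, 6, 8, 7, 7], 7) -> 1  [called from main, line 30]
Origin of each log line:
  1: logged in main at line 29
  2: logged in pack_ledger at line 21
  3: logged in clip_value at line 8
  4: logged in rank_cells at line 2
  5: logged in clip_value at line 10
  6: logged in probe_limits at line 15
  7: logged in main at line 31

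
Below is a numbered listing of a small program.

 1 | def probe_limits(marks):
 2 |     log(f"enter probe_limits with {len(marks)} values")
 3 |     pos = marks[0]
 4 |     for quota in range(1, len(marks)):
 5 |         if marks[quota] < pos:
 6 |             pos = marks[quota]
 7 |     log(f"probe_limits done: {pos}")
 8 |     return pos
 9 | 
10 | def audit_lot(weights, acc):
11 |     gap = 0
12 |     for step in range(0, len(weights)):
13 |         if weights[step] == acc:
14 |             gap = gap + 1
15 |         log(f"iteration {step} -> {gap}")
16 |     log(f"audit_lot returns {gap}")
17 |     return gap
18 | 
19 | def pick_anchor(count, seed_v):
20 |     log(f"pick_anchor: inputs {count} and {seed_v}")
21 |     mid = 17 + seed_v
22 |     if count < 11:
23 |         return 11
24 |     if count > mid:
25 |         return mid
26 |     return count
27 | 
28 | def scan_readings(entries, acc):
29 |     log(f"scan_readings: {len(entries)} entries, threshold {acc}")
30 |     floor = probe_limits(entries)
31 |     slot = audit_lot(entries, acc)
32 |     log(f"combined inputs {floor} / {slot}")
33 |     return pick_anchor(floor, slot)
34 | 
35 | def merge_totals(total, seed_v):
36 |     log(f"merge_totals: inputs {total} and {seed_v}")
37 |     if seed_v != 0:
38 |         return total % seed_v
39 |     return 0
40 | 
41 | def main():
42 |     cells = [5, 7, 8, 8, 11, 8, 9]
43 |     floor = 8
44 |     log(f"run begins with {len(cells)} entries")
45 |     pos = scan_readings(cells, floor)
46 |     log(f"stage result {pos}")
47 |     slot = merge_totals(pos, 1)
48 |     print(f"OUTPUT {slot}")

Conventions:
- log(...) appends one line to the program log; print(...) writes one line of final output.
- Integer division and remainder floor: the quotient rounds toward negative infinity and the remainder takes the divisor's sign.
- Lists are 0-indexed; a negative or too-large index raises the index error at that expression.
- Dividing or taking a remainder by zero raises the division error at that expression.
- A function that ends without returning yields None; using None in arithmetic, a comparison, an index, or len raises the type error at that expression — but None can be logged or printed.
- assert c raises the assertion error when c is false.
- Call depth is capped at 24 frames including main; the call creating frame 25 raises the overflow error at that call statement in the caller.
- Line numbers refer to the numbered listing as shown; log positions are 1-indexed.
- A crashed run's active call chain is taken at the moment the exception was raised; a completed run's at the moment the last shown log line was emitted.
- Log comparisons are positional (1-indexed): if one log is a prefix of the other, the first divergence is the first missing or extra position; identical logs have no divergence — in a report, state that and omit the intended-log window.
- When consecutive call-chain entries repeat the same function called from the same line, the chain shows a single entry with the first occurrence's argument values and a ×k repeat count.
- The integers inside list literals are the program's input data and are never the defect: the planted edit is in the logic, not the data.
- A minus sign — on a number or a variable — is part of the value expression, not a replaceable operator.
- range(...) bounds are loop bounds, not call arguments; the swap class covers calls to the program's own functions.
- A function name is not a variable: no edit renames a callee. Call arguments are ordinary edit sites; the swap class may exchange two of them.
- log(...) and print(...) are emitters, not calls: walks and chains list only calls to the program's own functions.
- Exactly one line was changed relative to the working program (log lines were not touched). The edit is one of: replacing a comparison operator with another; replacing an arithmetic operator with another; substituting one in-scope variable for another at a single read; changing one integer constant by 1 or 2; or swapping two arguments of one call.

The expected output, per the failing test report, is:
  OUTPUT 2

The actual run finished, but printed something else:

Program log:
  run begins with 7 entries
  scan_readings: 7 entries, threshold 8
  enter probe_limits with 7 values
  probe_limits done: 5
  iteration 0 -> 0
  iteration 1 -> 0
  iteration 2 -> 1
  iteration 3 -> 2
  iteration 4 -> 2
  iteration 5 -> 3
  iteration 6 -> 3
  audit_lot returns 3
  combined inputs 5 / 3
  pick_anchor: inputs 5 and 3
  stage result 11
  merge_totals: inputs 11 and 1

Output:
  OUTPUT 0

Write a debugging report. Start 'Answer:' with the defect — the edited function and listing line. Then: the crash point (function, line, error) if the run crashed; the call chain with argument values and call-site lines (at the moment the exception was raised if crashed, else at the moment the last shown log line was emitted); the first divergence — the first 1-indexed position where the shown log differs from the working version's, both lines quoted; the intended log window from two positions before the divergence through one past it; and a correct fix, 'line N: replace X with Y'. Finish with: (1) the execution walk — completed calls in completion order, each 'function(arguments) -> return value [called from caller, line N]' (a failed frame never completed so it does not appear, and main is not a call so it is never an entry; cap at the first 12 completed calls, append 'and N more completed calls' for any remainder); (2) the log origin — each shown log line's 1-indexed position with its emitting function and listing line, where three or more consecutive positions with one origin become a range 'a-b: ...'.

Answer: the defect is in main at line 47.
Key observation: The earliest visible damage is log position 16 — 'merge_totals: inputs 11 and 1' rather than the intended 'merge_totals: inputs 11 and 3'.
Call chain: main -> merge_totals(11, 1) (called at line 47).
First divergence: at position 16 the run shows 'merge_totals: inputs 11 and 1' where the working version logs 'merge_totals: inputs 11 and 3'.
Intended log window:
  14: pick_anchor: inputs 5 and 3
  15: stage result 11
  16: merge_totals: inputs 11 and 3
Execution walk:
  probe_limits([5, 7, 8, 8, 11, 8, 9]) -> 5  [called from scan_readings, line 30]
  audit_lot([5, 7, 8, 8, 11, 8, 9], 8) -> 3  [called from scan_readings, line 31]
  pick_anchor(5, 3) -> 11  [called from scan_readings, line 33]
  scan_readings([5, 7, 8, 8, 11, 8, 9], 8) -> 11  [called from main, line 45]
  merge_totals(11, 1) -> 0  [called from main, line 47]
Origin of each log line:
  1: from main, line 44
  2: from scan_readings, line 29
  3: from probe_limits, line 2
  4: from probe_limits, line 7
  5-11: from audit_lot, line 15
  12: from audit_lot, line 16
  13: from scan_readings, line 32
  14: from pick_anchor, line 20
  15: from main, line 46
  16: from merge_totals, line 36
A correct fix: line 47: replace `1` with `3`.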